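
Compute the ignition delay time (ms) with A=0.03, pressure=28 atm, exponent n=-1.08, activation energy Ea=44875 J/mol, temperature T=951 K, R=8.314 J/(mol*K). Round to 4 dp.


tau = A * P^n * exp(Ea/(R*T))
P^n = 28^(-1.08) = 0.02735705
Ea/(R*T) = 44875/(8.314*951) = 5.675628
exp(Ea/(R*T)) = 291.671458
tau = 0.03 * 0.02735705 * 291.671458 = 0.2394 ms


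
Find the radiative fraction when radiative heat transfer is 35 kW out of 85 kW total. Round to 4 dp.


f_rad = Q_rad / Q_total
f_rad = 35 / 85 = 0.4118


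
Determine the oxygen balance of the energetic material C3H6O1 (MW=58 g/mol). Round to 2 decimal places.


OB = -1600 * (2C + H/2 - O) / MW
Inner = 2*3 + 6/2 - 1 = 8.00
OB = -1600 * 8.00 / 58 = -220.69%


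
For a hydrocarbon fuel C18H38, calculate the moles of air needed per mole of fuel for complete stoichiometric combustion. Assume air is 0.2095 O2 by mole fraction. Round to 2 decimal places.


Balanced combustion: C18H38 + 27.5 O2 -> 18 CO2 + 19 H2O
O2 needed = C + H/4 = 18 + 38/4 = 27.50 moles
Air moles = O2 / 0.2095 = 27.50 / 0.2095 = 131.26 moles air


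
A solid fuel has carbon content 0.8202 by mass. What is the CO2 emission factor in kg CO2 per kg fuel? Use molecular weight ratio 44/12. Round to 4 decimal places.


EF = C_frac * (M_CO2 / M_C)
EF = 0.8202 * (44/12)
EF = 0.8202 * 3.666667 = 3.0074 kg_CO2/kg_fuel


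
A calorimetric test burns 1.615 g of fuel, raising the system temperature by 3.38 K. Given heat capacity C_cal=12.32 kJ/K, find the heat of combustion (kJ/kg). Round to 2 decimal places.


Hc = C_cal * delta_T / m_fuel
Q_released = 12.32 * 3.38 = 41.6416 kJ
m_fuel = 1.615 g = 1.615/1000 kg = 0.001615 kg
Hc = 41.6416 / 0.001615 = 25784.27 kJ/kg


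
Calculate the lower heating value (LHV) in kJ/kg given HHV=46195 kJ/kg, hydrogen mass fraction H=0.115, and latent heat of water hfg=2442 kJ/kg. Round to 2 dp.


LHV = HHV - hfg * 9 * H
Water correction = 2442 * 9 * 0.115 = 2527.470 kJ/kg
LHV = 46195 - 2527.470 = 43667.53 kJ/kg


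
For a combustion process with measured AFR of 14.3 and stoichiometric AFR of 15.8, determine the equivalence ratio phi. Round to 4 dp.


phi = AFR_stoich / AFR_actual
phi = 15.8 / 14.3 = 1.1049


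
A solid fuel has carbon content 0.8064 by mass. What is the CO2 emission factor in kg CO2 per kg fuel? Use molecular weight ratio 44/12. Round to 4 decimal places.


EF = C_frac * (M_CO2 / M_C)
EF = 0.8064 * (44/12)
EF = 0.8064 * 3.666667 = 2.9568 kg_CO2/kg_fuel


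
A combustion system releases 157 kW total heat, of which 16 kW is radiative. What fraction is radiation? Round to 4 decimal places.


f_rad = Q_rad / Q_total
f_rad = 16 / 157 = 0.1019


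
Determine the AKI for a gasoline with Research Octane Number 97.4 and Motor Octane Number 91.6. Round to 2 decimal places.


AKI = (RON + MON) / 2
AKI = (97.4 + 91.6) / 2
AKI = 189.0 / 2 = 94.50


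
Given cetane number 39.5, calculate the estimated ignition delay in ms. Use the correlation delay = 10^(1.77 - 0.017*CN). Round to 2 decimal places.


delay = 10^(1.77 - 0.017*CN)
Exponent = 1.77 - 0.017*39.5 = 1.0985
delay = 10^1.0985 = 12.55 ms


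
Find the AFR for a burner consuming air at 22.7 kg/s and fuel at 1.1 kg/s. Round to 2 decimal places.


AFR = m_air / m_fuel
AFR = 22.7 / 1.1 = 20.64


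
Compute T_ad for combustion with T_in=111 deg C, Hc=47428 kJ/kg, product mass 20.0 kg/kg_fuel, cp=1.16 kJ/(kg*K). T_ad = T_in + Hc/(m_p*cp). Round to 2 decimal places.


T_ad = T_in + Hc / (m_p * cp)
Denominator = 20.0 * 1.16 = 23.2000
Temperature rise = 47428 / 23.2000 = 2044.31 K
T_ad = 111 + 2044.31 = 2155.31 deg C


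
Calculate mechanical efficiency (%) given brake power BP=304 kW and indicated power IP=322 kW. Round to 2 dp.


eta_mech = (BP / IP) * 100
Ratio = 304 / 322 = 0.9441
eta_mech = 0.9441 * 100 = 94.41%


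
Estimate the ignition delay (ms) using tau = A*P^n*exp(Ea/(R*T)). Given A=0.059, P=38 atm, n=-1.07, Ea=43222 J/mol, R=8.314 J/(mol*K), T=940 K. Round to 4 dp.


tau = A * P^n * exp(Ea/(R*T))
P^n = 38^(-1.07) = 0.02040007
Ea/(R*T) = 43222/(8.314*940) = 5.530533
exp(Ea/(R*T)) = 252.278331
tau = 0.059 * 0.02040007 * 252.278331 = 0.3036 ms


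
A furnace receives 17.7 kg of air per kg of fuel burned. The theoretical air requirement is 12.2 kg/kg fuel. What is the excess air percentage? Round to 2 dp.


Excess air = actual - stoichiometric = 17.7 - 12.2 = 5.50 kg/kg fuel
Excess air % = (excess / stoich) * 100 = (5.50 / 12.2) * 100 = 45.08%


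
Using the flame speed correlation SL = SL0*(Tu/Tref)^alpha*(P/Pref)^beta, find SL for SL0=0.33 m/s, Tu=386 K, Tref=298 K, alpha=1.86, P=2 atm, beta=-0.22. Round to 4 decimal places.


SL = SL0 * (Tu/Tref)^alpha * (P/Pref)^beta
T ratio = 386/298 = 1.29530201
(T ratio)^alpha = 1.29530201^1.86 = 1.618118
(P/Pref)^beta = 2^(-0.22) = 0.858565
SL = 0.33 * 1.618118 * 0.858565 = 0.4585 m/s


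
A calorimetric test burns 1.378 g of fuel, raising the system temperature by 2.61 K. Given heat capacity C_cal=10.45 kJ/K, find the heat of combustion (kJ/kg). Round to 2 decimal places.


Hc = C_cal * delta_T / m_fuel
Q_released = 10.45 * 2.61 = 27.2745 kJ
m_fuel = 1.378 g = 1.378/1000 kg = 0.001378 kg
Hc = 27.2745 / 0.001378 = 19792.82 kJ/kg


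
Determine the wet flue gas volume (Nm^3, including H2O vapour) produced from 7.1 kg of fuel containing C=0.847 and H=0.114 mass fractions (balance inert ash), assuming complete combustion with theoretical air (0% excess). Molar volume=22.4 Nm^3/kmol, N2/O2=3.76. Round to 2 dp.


Per kg fuel: CO2 = (C/12 kmol)*22.4 = (0.847/12)*22.4 = 1.58107 Nm^3
Per kg fuel: H2O = (H/2 kmol)*22.4 = (0.114/2)*22.4 = 1.27680 Nm^3
O2 needed per kg fuel = C/12 + H/4 = 0.847/12 + 0.114/4 = 0.09908333 kmol
Per kg fuel: N2 = O2*3.76*22.4 = 0.09908333*3.76*22.4 = 8.34519 Nm^3
Total per kg = 1.58107 + 1.27680 + 8.34519 = 11.20306 Nm^3
Total = 11.20306 * 7.1 = 79.54 Nm^3


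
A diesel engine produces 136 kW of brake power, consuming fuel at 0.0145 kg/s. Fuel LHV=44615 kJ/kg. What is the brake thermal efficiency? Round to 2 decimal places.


eta_BTE = (BP / (mf * LHV)) * 100
Denominator = 0.0145 * 44615 = 646.9175 kW
eta_BTE = (136 / 646.9175) * 100 = 21.02%


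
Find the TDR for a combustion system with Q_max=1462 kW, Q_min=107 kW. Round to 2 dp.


TDR = Q_max / Q_min
TDR = 1462 / 107 = 13.66


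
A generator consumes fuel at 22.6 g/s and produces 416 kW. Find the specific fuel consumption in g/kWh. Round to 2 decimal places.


SFC = (mf / BP) * 3600
Rate = 22.6 / 416 = 0.054327 g/(s*kW)
SFC = 0.054327 * 3600 = 195.58 g/kWh


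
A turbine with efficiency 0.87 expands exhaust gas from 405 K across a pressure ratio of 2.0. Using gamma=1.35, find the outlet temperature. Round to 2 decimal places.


T_out = T_in * (1 - eta * (1 - PR^(-(gamma-1)/gamma)))
Exponent = -(1.35-1)/1.35 = -0.25925926
PR^exp = 2.0^(-0.25925926) = 0.83551680
Factor = 1 - 0.87*(1 - 0.83551680) = 0.85689962
T_out = 405 * 0.85689962 = 347.04 K


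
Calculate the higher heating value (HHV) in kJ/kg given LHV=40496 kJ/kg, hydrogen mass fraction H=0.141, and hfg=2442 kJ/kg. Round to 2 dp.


HHV = LHV + hfg * 9 * H
Water addition = 2442 * 9 * 0.141 = 3098.898 kJ/kg
HHV = 40496 + 3098.898 = 43594.90 kJ/kg


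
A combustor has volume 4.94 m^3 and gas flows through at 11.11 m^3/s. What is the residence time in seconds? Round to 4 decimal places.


tau = V / Q_flow
tau = 4.94 / 11.11 = 0.4446 s


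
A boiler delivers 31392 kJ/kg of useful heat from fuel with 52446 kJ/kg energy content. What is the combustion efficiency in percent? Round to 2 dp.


Efficiency = (Q_useful / Q_fuel) * 100
Efficiency = (31392 / 52446) * 100
Efficiency = 0.5986 * 100 = 59.86%


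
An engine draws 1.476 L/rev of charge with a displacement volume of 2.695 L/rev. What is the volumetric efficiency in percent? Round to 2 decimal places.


eta_v = (V_actual / V_disp) * 100
Ratio = 1.476 / 2.695 = 0.5477
eta_v = 0.5477 * 100 = 54.77%


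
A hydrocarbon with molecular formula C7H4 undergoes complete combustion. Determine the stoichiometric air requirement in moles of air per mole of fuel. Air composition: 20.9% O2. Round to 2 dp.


Balanced combustion: C7H4 + 8 O2 -> 7 CO2 + 2 H2O
O2 needed = C + H/4 = 7 + 4/4 = 8.00 moles
Air moles = O2 / 0.209 = 8.00 / 0.209 = 38.28 moles air


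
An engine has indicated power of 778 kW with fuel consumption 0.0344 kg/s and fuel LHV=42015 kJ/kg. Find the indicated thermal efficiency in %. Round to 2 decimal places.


eta_ith = (IP / (mf * LHV)) * 100
Denominator = 0.0344 * 42015 = 1445.3160 kW
eta_ith = (778 / 1445.3160) * 100 = 53.83%


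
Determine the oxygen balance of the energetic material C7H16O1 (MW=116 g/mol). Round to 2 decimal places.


OB = -1600 * (2C + H/2 - O) / MW
Inner = 2*7 + 16/2 - 1 = 21.00
OB = -1600 * 21.00 / 116 = -289.66%


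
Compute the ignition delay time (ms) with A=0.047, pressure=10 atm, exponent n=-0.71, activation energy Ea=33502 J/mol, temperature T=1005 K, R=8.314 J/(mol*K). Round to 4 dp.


tau = A * P^n * exp(Ea/(R*T))
P^n = 10^(-0.71) = 0.19498446
Ea/(R*T) = 33502/(8.314*1005) = 4.009541
exp(Ea/(R*T)) = 55.121561
tau = 0.047 * 0.19498446 * 55.121561 = 0.5051 ms


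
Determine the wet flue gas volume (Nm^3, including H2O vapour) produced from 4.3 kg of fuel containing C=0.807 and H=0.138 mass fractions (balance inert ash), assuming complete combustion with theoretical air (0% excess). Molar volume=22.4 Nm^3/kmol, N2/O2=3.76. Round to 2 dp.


Per kg fuel: CO2 = (C/12 kmol)*22.4 = (0.807/12)*22.4 = 1.50640 Nm^3
Per kg fuel: H2O = (H/2 kmol)*22.4 = (0.138/2)*22.4 = 1.54560 Nm^3
O2 needed per kg fuel = C/12 + H/4 = 0.807/12 + 0.138/4 = 0.10175000 kmol
Per kg fuel: N2 = O2*3.76*22.4 = 0.10175000*3.76*22.4 = 8.56979 Nm^3
Total per kg = 1.50640 + 1.54560 + 8.56979 = 11.62179 Nm^3
Total = 11.62179 * 4.3 = 49.97 Nm^3


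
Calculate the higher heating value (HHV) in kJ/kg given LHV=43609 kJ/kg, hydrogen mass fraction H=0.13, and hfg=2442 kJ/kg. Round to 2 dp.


HHV = LHV + hfg * 9 * H
Water addition = 2442 * 9 * 0.13 = 2857.140 kJ/kg
HHV = 43609 + 2857.140 = 46466.14 kJ/kg


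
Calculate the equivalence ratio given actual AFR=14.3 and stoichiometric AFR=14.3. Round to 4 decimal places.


phi = AFR_stoich / AFR_actual
phi = 14.3 / 14.3 = 1.0000


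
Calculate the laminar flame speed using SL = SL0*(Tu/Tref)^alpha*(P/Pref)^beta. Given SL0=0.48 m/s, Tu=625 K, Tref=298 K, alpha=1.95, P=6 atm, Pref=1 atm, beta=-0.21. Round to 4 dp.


SL = SL0 * (Tu/Tref)^alpha * (P/Pref)^beta
T ratio = 625/298 = 2.09731544
(T ratio)^alpha = 2.09731544^1.95 = 4.238814
(P/Pref)^beta = 6^(-0.21) = 0.686417
SL = 0.48 * 4.238814 * 0.686417 = 1.3966 m/s


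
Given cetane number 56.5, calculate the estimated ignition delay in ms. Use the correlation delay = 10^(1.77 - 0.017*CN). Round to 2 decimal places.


delay = 10^(1.77 - 0.017*CN)
Exponent = 1.77 - 0.017*56.5 = 0.8095
delay = 10^0.8095 = 6.45 ms


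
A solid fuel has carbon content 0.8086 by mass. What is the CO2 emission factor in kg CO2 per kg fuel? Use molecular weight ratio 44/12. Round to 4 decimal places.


EF = C_frac * (M_CO2 / M_C)
EF = 0.8086 * (44/12)
EF = 0.8086 * 3.666667 = 2.9649 kg_CO2/kg_fuel


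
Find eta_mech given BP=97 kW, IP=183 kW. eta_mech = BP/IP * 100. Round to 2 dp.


eta_mech = (BP / IP) * 100
Ratio = 97 / 183 = 0.5301
eta_mech = 0.5301 * 100 = 53.01%


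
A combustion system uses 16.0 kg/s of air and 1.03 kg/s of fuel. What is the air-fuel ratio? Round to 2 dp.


AFR = m_air / m_fuel
AFR = 16.0 / 1.03 = 15.53


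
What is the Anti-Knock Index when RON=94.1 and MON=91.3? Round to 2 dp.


AKI = (RON + MON) / 2
AKI = (94.1 + 91.3) / 2
AKI = 185.4 / 2 = 92.70


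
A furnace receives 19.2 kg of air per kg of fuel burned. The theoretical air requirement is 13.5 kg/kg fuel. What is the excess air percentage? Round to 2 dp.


Excess air = actual - stoichiometric = 19.2 - 13.5 = 5.70 kg/kg fuel
Excess air % = (excess / stoich) * 100 = (5.70 / 13.5) * 100 = 42.22%


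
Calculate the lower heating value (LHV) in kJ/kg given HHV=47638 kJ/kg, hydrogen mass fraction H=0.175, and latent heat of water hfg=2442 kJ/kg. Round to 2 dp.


LHV = HHV - hfg * 9 * H
Water correction = 2442 * 9 * 0.175 = 3846.150 kJ/kg
LHV = 47638 - 3846.150 = 43791.85 kJ/kg


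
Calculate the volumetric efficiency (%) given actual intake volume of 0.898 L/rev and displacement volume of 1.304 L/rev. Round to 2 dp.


eta_v = (V_actual / V_disp) * 100
Ratio = 0.898 / 1.304 = 0.6887
eta_v = 0.6887 * 100 = 68.87%


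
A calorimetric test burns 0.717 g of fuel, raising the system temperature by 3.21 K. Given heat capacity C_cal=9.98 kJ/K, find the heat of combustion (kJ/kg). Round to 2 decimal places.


Hc = C_cal * delta_T / m_fuel
Q_released = 9.98 * 3.21 = 32.0358 kJ
m_fuel = 0.717 g = 0.717/1000 kg = 0.000717 kg
Hc = 32.0358 / 0.000717 = 44680.33 kJ/kg


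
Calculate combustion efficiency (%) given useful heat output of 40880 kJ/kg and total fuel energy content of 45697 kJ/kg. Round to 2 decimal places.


Efficiency = (Q_useful / Q_fuel) * 100
Efficiency = (40880 / 45697) * 100
Efficiency = 0.8946 * 100 = 89.46%


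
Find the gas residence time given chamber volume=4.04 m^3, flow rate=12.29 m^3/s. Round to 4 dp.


tau = V / Q_flow
tau = 4.04 / 12.29 = 0.3287 s


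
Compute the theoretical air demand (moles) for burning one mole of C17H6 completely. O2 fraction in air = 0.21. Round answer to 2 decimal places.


Balanced combustion: C17H6 + 18.5 O2 -> 17 CO2 + 3 H2O
O2 needed = C + H/4 = 17 + 6/4 = 18.50 moles
Air moles = O2 / 0.21 = 18.50 / 0.21 = 88.10 moles air


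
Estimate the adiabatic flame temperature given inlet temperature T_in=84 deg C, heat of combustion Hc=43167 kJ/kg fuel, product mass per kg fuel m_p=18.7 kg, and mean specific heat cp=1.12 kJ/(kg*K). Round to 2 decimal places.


T_ad = T_in + Hc / (m_p * cp)
Denominator = 18.7 * 1.12 = 20.9440
Temperature rise = 43167 / 20.9440 = 2061.07 K
T_ad = 84 + 2061.07 = 2145.07 deg C


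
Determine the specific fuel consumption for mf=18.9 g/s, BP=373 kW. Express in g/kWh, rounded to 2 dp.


SFC = (mf / BP) * 3600
Rate = 18.9 / 373 = 0.050670 g/(s*kW)
SFC = 0.050670 * 3600 = 182.41 g/kWh


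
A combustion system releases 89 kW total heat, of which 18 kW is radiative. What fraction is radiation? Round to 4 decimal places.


f_rad = Q_rad / Q_total
f_rad = 18 / 89 = 0.2022


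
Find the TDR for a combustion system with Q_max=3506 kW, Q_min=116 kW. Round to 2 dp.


TDR = Q_max / Q_min
TDR = 3506 / 116 = 30.22


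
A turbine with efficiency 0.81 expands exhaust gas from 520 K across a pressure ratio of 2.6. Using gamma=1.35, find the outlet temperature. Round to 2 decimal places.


T_out = T_in * (1 - eta * (1 - PR^(-(gamma-1)/gamma)))
Exponent = -(1.35-1)/1.35 = -0.25925926
PR^exp = 2.6^(-0.25925926) = 0.78057442
Factor = 1 - 0.81*(1 - 0.78057442) = 0.82226528
T_out = 520 * 0.82226528 = 427.58 K


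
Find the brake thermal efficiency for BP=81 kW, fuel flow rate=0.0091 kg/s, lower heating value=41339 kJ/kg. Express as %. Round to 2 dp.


eta_BTE = (BP / (mf * LHV)) * 100
Denominator = 0.0091 * 41339 = 376.1849 kW
eta_BTE = (81 / 376.1849) * 100 = 21.53%


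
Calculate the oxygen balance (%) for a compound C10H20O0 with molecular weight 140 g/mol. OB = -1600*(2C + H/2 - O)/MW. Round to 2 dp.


OB = -1600 * (2C + H/2 - O) / MW
Inner = 2*10 + 20/2 - 0 = 30.00
OB = -1600 * 30.00 / 140 = -342.86%


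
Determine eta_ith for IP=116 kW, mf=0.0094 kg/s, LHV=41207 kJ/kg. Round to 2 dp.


eta_ith = (IP / (mf * LHV)) * 100
Denominator = 0.0094 * 41207 = 387.3458 kW
eta_ith = (116 / 387.3458) * 100 = 29.95%


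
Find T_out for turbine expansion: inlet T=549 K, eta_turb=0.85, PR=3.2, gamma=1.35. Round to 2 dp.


T_out = T_in * (1 - eta * (1 - PR^(-(gamma-1)/gamma)))
Exponent = -(1.35-1)/1.35 = -0.25925926
PR^exp = 3.2^(-0.25925926) = 0.73966521
Factor = 1 - 0.85*(1 - 0.73966521) = 0.77871543
T_out = 549 * 0.77871543 = 427.51 K


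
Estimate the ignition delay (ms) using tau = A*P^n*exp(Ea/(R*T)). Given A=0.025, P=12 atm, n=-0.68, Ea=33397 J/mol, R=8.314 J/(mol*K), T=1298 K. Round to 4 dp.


tau = A * P^n * exp(Ea/(R*T))
P^n = 12^(-0.68) = 0.18456815
Ea/(R*T) = 33397/(8.314*1298) = 3.094730
exp(Ea/(R*T)) = 22.081272
tau = 0.025 * 0.18456815 * 22.081272 = 0.1019 ms


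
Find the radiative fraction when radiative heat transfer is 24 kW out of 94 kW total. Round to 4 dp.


f_rad = Q_rad / Q_total
f_rad = 24 / 94 = 0.2553


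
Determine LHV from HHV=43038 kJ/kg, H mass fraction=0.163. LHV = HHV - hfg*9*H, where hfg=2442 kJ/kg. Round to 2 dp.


LHV = HHV - hfg * 9 * H
Water correction = 2442 * 9 * 0.163 = 3582.414 kJ/kg
LHV = 43038 - 3582.414 = 39455.59 kJ/kg


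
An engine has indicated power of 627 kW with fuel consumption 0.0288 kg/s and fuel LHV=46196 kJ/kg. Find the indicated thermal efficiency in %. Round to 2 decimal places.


eta_ith = (IP / (mf * LHV)) * 100
Denominator = 0.0288 * 46196 = 1330.4448 kW
eta_ith = (627 / 1330.4448) * 100 = 47.13%


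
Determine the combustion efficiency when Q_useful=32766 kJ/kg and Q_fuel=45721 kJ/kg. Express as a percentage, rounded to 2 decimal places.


Efficiency = (Q_useful / Q_fuel) * 100
Efficiency = (32766 / 45721) * 100
Efficiency = 0.7167 * 100 = 71.67%


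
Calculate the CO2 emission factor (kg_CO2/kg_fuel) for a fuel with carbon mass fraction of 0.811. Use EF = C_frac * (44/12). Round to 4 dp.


EF = C_frac * (M_CO2 / M_C)
EF = 0.811 * (44/12)
EF = 0.811 * 3.666667 = 2.9737 kg_CO2/kg_fuel


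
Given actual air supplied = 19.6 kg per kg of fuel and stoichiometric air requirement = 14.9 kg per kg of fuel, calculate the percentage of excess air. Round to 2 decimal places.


Excess air = actual - stoichiometric = 19.6 - 14.9 = 4.70 kg/kg fuel
Excess air % = (excess / stoich) * 100 = (4.70 / 14.9) * 100 = 31.54%


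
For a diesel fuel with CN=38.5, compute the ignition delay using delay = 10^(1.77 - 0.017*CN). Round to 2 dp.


delay = 10^(1.77 - 0.017*CN)
Exponent = 1.77 - 0.017*38.5 = 1.1155
delay = 10^1.1155 = 13.05 ms


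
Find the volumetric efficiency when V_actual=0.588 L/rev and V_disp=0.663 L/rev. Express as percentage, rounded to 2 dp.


eta_v = (V_actual / V_disp) * 100
Ratio = 0.588 / 0.663 = 0.8869
eta_v = 0.8869 * 100 = 88.69%


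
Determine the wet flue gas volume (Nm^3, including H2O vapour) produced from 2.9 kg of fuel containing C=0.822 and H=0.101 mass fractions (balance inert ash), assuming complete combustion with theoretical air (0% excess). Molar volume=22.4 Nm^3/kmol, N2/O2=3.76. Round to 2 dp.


Per kg fuel: CO2 = (C/12 kmol)*22.4 = (0.822/12)*22.4 = 1.53440 Nm^3
Per kg fuel: H2O = (H/2 kmol)*22.4 = (0.101/2)*22.4 = 1.13120 Nm^3
O2 needed per kg fuel = C/12 + H/4 = 0.822/12 + 0.101/4 = 0.09375000 kmol
Per kg fuel: N2 = O2*3.76*22.4 = 0.09375000*3.76*22.4 = 7.89600 Nm^3
Total per kg = 1.53440 + 1.13120 + 7.89600 = 10.56160 Nm^3
Total = 10.56160 * 2.9 = 30.63 Nm^3


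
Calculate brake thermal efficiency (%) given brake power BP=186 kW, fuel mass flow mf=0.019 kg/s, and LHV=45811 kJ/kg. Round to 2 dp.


eta_BTE = (BP / (mf * LHV)) * 100
Denominator = 0.019 * 45811 = 870.4090 kW
eta_BTE = (186 / 870.4090) * 100 = 21.37%


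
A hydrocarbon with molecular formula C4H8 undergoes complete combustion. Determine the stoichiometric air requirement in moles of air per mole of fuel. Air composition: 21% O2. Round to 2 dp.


Balanced combustion: C4H8 + 6 O2 -> 4 CO2 + 4 H2O
O2 needed = C + H/4 = 4 + 8/4 = 6.00 moles
Air moles = O2 / 0.21 = 6.00 / 0.21 = 28.57 moles air


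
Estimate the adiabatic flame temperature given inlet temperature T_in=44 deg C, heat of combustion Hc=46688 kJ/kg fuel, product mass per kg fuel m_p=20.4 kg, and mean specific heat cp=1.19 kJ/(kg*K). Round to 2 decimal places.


T_ad = T_in + Hc / (m_p * cp)
Denominator = 20.4 * 1.19 = 24.2760
Temperature rise = 46688 / 24.2760 = 1923.22 K
T_ad = 44 + 1923.22 = 1967.22 deg C


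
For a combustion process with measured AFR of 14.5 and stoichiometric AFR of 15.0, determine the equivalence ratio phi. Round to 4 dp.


phi = AFR_stoich / AFR_actual
phi = 15.0 / 14.5 = 1.0345


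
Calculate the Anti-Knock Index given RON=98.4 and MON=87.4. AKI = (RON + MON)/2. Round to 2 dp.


AKI = (RON + MON) / 2
AKI = (98.4 + 87.4) / 2
AKI = 185.8 / 2 = 92.90


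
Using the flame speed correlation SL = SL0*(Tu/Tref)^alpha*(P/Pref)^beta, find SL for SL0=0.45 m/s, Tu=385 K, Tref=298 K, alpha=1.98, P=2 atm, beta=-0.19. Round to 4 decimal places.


SL = SL0 * (Tu/Tref)^alpha * (P/Pref)^beta
T ratio = 385/298 = 1.29194631
(T ratio)^alpha = 1.29194631^1.98 = 1.660596
(P/Pref)^beta = 2^(-0.19) = 0.876606
SL = 0.45 * 1.660596 * 0.876606 = 0.6551 m/s


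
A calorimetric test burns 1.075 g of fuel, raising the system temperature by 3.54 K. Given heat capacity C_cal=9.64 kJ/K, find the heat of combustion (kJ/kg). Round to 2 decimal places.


Hc = C_cal * delta_T / m_fuel
Q_released = 9.64 * 3.54 = 34.1256 kJ
m_fuel = 1.075 g = 1.075/1000 kg = 0.001075 kg
Hc = 34.1256 / 0.001075 = 31744.74 kJ/kg


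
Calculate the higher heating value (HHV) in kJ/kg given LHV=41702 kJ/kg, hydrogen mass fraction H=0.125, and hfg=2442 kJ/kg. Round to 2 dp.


HHV = LHV + hfg * 9 * H
Water addition = 2442 * 9 * 0.125 = 2747.250 kJ/kg
HHV = 41702 + 2747.250 = 44449.25 kJ/kg


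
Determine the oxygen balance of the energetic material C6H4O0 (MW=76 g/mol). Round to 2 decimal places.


OB = -1600 * (2C + H/2 - O) / MW
Inner = 2*6 + 4/2 - 0 = 14.00
OB = -1600 * 14.00 / 76 = -294.74%


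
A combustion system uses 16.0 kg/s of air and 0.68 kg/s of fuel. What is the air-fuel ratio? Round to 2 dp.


AFR = m_air / m_fuel
AFR = 16.0 / 0.68 = 23.53


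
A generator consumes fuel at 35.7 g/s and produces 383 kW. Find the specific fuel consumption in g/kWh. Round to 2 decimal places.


SFC = (mf / BP) * 3600
Rate = 35.7 / 383 = 0.093211 g/(s*kW)
SFC = 0.093211 * 3600 = 335.56 g/kWh


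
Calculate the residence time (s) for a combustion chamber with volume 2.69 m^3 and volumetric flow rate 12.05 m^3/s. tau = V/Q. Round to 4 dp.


tau = V / Q_flow
tau = 2.69 / 12.05 = 0.2232 s


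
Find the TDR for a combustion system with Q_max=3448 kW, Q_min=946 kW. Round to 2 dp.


TDR = Q_max / Q_min
TDR = 3448 / 946 = 3.64


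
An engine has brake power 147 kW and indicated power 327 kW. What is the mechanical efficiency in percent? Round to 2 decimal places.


eta_mech = (BP / IP) * 100
Ratio = 147 / 327 = 0.4495
eta_mech = 0.4495 * 100 = 44.95%


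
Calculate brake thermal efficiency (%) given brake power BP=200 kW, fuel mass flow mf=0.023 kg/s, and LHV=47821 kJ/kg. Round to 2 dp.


eta_BTE = (BP / (mf * LHV)) * 100
Denominator = 0.023 * 47821 = 1099.8830 kW
eta_BTE = (200 / 1099.8830) * 100 = 18.18%


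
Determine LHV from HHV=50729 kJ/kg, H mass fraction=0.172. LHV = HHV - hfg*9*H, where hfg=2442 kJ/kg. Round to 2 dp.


LHV = HHV - hfg * 9 * H
Water correction = 2442 * 9 * 0.172 = 3780.216 kJ/kg
LHV = 50729 - 3780.216 = 46948.78 kJ/kg


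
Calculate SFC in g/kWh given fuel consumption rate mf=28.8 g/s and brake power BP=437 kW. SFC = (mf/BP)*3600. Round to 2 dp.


SFC = (mf / BP) * 3600
Rate = 28.8 / 437 = 0.065904 g/(s*kW)
SFC = 0.065904 * 3600 = 237.25 g/kWh


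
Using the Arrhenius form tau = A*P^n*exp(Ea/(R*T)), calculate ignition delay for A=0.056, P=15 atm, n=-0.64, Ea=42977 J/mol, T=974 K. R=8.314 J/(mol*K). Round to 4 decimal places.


tau = A * P^n * exp(Ea/(R*T))
P^n = 15^(-0.64) = 0.17672647
Ea/(R*T) = 42977/(8.314*974) = 5.307220
exp(Ea/(R*T)) = 201.788546
tau = 0.056 * 0.17672647 * 201.788546 = 1.9970 ms


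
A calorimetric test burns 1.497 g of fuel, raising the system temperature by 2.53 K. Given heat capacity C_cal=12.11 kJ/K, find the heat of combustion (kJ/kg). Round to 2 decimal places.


Hc = C_cal * delta_T / m_fuel
Q_released = 12.11 * 2.53 = 30.6383 kJ
m_fuel = 1.497 g = 1.497/1000 kg = 0.001497 kg
Hc = 30.6383 / 0.001497 = 20466.47 kJ/kg


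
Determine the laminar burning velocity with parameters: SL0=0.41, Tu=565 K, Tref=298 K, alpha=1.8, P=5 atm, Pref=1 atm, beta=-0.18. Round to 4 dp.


SL = SL0 * (Tu/Tref)^alpha * (P/Pref)^beta
T ratio = 565/298 = 1.89597315
(T ratio)^alpha = 1.89597315^1.8 = 3.162991
(P/Pref)^beta = 5^(-0.18) = 0.748489
SL = 0.41 * 3.162991 * 0.748489 = 0.9707 m/s


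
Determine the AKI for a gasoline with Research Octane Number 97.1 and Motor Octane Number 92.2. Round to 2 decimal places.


AKI = (RON + MON) / 2
AKI = (97.1 + 92.2) / 2
AKI = 189.3 / 2 = 94.65


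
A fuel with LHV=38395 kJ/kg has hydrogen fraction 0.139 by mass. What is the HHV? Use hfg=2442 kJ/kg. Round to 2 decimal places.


HHV = LHV + hfg * 9 * H
Water addition = 2442 * 9 * 0.139 = 3054.942 kJ/kg
HHV = 38395 + 3054.942 = 41449.94 kJ/kg


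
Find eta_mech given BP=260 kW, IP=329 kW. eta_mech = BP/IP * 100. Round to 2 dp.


eta_mech = (BP / IP) * 100
Ratio = 260 / 329 = 0.7903
eta_mech = 0.7903 * 100 = 79.03%


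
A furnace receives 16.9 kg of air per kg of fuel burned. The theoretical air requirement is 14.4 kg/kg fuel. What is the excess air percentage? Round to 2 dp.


Excess air = actual - stoichiometric = 16.9 - 14.4 = 2.50 kg/kg fuel
Excess air % = (excess / stoich) * 100 = (2.50 / 14.4) * 100 = 17.36%


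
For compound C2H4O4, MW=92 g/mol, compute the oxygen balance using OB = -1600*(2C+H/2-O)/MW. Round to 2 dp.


OB = -1600 * (2C + H/2 - O) / MW
Inner = 2*2 + 4/2 - 4 = 2.00
OB = -1600 * 2.00 / 92 = -34.78%


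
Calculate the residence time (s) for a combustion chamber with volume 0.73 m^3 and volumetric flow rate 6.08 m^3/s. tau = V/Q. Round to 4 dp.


tau = V / Q_flow
tau = 0.73 / 6.08 = 0.1201 s


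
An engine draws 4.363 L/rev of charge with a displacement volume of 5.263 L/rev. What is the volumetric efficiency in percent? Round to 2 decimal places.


eta_v = (V_actual / V_disp) * 100
Ratio = 4.363 / 5.263 = 0.8290
eta_v = 0.8290 * 100 = 82.90%


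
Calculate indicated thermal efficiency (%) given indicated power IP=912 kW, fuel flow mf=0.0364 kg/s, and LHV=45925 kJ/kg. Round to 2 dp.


eta_ith = (IP / (mf * LHV)) * 100
Denominator = 0.0364 * 45925 = 1671.6700 kW
eta_ith = (912 / 1671.6700) * 100 = 54.56%


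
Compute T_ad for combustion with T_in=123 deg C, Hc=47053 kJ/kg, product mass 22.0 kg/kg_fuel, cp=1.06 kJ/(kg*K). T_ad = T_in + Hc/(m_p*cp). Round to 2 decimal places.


T_ad = T_in + Hc / (m_p * cp)
Denominator = 22.0 * 1.06 = 23.3200
Temperature rise = 47053 / 23.3200 = 2017.71 K
T_ad = 123 + 2017.71 = 2140.71 deg C


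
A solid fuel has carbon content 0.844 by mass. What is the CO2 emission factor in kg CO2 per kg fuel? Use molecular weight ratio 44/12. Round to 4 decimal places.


EF = C_frac * (M_CO2 / M_C)
EF = 0.844 * (44/12)
EF = 0.844 * 3.666667 = 3.0947 kg_CO2/kg_fuel


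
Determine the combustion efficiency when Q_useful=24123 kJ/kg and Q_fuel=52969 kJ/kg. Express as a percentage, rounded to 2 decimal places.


Efficiency = (Q_useful / Q_fuel) * 100
Efficiency = (24123 / 52969) * 100
Efficiency = 0.4554 * 100 = 45.54%


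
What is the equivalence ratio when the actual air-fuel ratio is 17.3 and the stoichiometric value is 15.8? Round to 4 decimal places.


phi = AFR_stoich / AFR_actual
phi = 15.8 / 17.3 = 0.9133


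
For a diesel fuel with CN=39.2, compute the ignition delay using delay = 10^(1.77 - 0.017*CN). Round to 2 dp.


delay = 10^(1.77 - 0.017*CN)
Exponent = 1.77 - 0.017*39.2 = 1.1036
delay = 10^1.1036 = 12.69 ms


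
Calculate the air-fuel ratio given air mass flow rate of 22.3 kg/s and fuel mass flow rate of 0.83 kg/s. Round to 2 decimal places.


AFR = m_air / m_fuel
AFR = 22.3 / 0.83 = 26.87


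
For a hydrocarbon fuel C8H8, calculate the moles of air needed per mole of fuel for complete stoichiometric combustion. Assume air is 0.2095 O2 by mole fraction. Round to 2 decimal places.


Balanced combustion: C8H8 + 10 O2 -> 8 CO2 + 4 H2O
O2 needed = C + H/4 = 8 + 8/4 = 10.00 moles
Air moles = O2 / 0.2095 = 10.00 / 0.2095 = 47.73 moles air


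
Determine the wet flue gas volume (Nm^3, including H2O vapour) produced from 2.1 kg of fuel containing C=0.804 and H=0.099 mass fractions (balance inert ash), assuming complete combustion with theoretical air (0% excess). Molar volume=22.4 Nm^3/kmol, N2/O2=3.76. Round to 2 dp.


Per kg fuel: CO2 = (C/12 kmol)*22.4 = (0.804/12)*22.4 = 1.50080 Nm^3
Per kg fuel: H2O = (H/2 kmol)*22.4 = (0.099/2)*22.4 = 1.10880 Nm^3
O2 needed per kg fuel = C/12 + H/4 = 0.804/12 + 0.099/4 = 0.09175000 kmol
Per kg fuel: N2 = O2*3.76*22.4 = 0.09175000*3.76*22.4 = 7.72755 Nm^3
Total per kg = 1.50080 + 1.10880 + 7.72755 = 10.33715 Nm^3
Total = 10.33715 * 2.1 = 21.71 Nm^3


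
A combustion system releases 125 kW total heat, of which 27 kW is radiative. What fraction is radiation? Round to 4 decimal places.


f_rad = Q_rad / Q_total
f_rad = 27 / 125 = 0.2160


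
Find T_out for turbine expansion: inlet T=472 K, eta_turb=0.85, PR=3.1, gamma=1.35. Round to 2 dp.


T_out = T_in * (1 - eta * (1 - PR^(-(gamma-1)/gamma)))
Exponent = -(1.35-1)/1.35 = -0.25925926
PR^exp = 3.1^(-0.25925926) = 0.74577862
Factor = 1 - 0.85*(1 - 0.74577862) = 0.78391183
T_out = 472 * 0.78391183 = 370.01 K


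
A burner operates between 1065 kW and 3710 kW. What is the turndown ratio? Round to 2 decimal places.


TDR = Q_max / Q_min
TDR = 3710 / 1065 = 3.48


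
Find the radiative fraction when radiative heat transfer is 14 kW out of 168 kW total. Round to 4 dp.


f_rad = Q_rad / Q_total
f_rad = 14 / 168 = 0.0833


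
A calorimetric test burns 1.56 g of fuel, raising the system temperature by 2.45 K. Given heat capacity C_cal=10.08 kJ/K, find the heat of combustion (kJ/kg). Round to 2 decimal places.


Hc = C_cal * delta_T / m_fuel
Q_released = 10.08 * 2.45 = 24.6960 kJ
m_fuel = 1.56 g = 1.56/1000 kg = 0.001560 kg
Hc = 24.6960 / 0.001560 = 15830.77 kJ/kg


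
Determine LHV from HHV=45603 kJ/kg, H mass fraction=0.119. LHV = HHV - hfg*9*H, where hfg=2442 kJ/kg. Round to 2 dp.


LHV = HHV - hfg * 9 * H
Water correction = 2442 * 9 * 0.119 = 2615.382 kJ/kg
LHV = 45603 - 2615.382 = 42987.62 kJ/kg


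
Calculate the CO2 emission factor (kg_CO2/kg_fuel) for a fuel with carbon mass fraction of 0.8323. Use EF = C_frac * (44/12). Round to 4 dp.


EF = C_frac * (M_CO2 / M_C)
EF = 0.8323 * (44/12)
EF = 0.8323 * 3.666667 = 3.0518 kg_CO2/kg_fuel


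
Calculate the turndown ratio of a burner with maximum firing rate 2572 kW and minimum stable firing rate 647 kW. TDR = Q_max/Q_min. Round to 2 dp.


TDR = Q_max / Q_min
TDR = 2572 / 647 = 3.98


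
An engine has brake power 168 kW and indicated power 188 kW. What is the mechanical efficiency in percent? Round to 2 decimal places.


eta_mech = (BP / IP) * 100
Ratio = 168 / 188 = 0.8936
eta_mech = 0.8936 * 100 = 89.36%


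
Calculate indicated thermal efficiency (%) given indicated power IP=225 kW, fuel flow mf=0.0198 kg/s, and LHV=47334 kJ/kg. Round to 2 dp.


eta_ith = (IP / (mf * LHV)) * 100
Denominator = 0.0198 * 47334 = 937.2132 kW
eta_ith = (225 / 937.2132) * 100 = 24.01%


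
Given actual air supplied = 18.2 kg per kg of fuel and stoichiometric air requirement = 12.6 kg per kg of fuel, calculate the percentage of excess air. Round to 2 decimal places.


Excess air = actual - stoichiometric = 18.2 - 12.6 = 5.60 kg/kg fuel
Excess air % = (excess / stoich) * 100 = (5.60 / 12.6) * 100 = 44.44%


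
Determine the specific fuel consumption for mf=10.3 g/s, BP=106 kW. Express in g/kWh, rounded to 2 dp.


SFC = (mf / BP) * 3600
Rate = 10.3 / 106 = 0.097170 g/(s*kW)
SFC = 0.097170 * 3600 = 349.81 g/kWh


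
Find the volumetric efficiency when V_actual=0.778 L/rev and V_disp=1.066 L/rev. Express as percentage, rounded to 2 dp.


eta_v = (V_actual / V_disp) * 100
Ratio = 0.778 / 1.066 = 0.7298
eta_v = 0.7298 * 100 = 72.98%


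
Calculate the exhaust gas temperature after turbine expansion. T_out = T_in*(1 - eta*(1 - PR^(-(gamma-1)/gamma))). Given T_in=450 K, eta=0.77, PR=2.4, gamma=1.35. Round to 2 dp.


T_out = T_in * (1 - eta * (1 - PR^(-(gamma-1)/gamma)))
Exponent = -(1.35-1)/1.35 = -0.25925926
PR^exp = 2.4^(-0.25925926) = 0.79694200
Factor = 1 - 0.77*(1 - 0.79694200) = 0.84364534
T_out = 450 * 0.84364534 = 379.64 K


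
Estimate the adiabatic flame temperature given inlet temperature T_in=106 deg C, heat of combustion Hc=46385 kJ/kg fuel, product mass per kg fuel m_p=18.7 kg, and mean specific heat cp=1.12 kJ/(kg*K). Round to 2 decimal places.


T_ad = T_in + Hc / (m_p * cp)
Denominator = 18.7 * 1.12 = 20.9440
Temperature rise = 46385 / 20.9440 = 2214.72 K
T_ad = 106 + 2214.72 = 2320.72 deg C


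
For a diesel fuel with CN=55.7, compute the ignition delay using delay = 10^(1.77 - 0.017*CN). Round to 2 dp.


delay = 10^(1.77 - 0.017*CN)
Exponent = 1.77 - 0.017*55.7 = 0.8231
delay = 10^0.8231 = 6.65 ms


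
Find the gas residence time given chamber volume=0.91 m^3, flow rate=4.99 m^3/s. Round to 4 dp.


tau = V / Q_flow
tau = 0.91 / 4.99 = 0.1824 s


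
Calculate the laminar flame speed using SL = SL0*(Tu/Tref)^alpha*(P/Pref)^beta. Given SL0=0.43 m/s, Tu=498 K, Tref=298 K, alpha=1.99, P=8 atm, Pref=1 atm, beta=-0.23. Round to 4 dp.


SL = SL0 * (Tu/Tref)^alpha * (P/Pref)^beta
T ratio = 498/298 = 1.67114094
(T ratio)^alpha = 1.67114094^1.99 = 2.778408
(P/Pref)^beta = 8^(-0.23) = 0.619854
SL = 0.43 * 2.778408 * 0.619854 = 0.7405 m/s


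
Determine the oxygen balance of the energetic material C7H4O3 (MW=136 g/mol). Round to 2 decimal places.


OB = -1600 * (2C + H/2 - O) / MW
Inner = 2*7 + 4/2 - 3 = 13.00
OB = -1600 * 13.00 / 136 = -152.94%


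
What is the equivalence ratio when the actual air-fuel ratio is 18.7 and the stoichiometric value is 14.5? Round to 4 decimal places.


phi = AFR_stoich / AFR_actual
phi = 14.5 / 18.7 = 0.7754


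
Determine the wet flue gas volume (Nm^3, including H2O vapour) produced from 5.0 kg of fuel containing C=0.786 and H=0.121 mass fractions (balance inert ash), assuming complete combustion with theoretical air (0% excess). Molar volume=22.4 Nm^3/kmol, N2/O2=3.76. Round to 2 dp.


Per kg fuel: CO2 = (C/12 kmol)*22.4 = (0.786/12)*22.4 = 1.46720 Nm^3
Per kg fuel: H2O = (H/2 kmol)*22.4 = (0.121/2)*22.4 = 1.35520 Nm^3
O2 needed per kg fuel = C/12 + H/4 = 0.786/12 + 0.121/4 = 0.09575000 kmol
Per kg fuel: N2 = O2*3.76*22.4 = 0.09575000*3.76*22.4 = 8.06445 Nm^3
Total per kg = 1.46720 + 1.35520 + 8.06445 = 10.88685 Nm^3
Total = 10.88685 * 5.0 = 54.43 Nm^3


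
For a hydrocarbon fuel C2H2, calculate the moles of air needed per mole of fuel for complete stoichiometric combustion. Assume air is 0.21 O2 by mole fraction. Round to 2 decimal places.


Balanced combustion: C2H2 + 2.5 O2 -> 2 CO2 + 1 H2O
O2 needed = C + H/4 = 2 + 2/4 = 2.50 moles
Air moles = O2 / 0.21 = 2.50 / 0.21 = 11.90 moles air


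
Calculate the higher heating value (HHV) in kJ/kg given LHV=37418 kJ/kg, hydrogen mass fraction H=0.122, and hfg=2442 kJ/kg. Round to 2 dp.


HHV = LHV + hfg * 9 * H
Water addition = 2442 * 9 * 0.122 = 2681.316 kJ/kg
HHV = 37418 + 2681.316 = 40099.32 kJ/kg


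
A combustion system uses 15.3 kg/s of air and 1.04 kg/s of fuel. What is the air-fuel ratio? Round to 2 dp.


AFR = m_air / m_fuel
AFR = 15.3 / 1.04 = 14.71


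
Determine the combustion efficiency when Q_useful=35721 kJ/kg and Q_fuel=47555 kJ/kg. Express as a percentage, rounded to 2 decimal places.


Efficiency = (Q_useful / Q_fuel) * 100
Efficiency = (35721 / 47555) * 100
Efficiency = 0.7512 * 100 = 75.12%


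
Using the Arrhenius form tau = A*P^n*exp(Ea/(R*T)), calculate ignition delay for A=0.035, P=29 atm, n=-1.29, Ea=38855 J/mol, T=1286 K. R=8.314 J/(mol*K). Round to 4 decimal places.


tau = A * P^n * exp(Ea/(R*T))
P^n = 29^(-1.29) = 0.01298693
Ea/(R*T) = 38855/(8.314*1286) = 3.634092
exp(Ea/(R*T)) = 37.867456
tau = 0.035 * 0.01298693 * 37.867456 = 0.0172 ms


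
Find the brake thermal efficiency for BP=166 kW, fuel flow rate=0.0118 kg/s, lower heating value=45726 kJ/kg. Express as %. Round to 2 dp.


eta_BTE = (BP / (mf * LHV)) * 100
Denominator = 0.0118 * 45726 = 539.5668 kW
eta_BTE = (166 / 539.5668) * 100 = 30.77%


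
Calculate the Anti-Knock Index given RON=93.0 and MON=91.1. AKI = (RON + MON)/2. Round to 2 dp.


AKI = (RON + MON) / 2
AKI = (93.0 + 91.1) / 2
AKI = 184.1 / 2 = 92.05


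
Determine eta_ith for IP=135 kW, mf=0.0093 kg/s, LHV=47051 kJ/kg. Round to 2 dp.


eta_ith = (IP / (mf * LHV)) * 100
Denominator = 0.0093 * 47051 = 437.5743 kW
eta_ith = (135 / 437.5743) * 100 = 30.85%


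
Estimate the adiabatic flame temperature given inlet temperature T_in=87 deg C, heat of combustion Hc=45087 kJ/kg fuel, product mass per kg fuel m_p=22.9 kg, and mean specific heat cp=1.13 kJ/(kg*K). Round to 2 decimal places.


T_ad = T_in + Hc / (m_p * cp)
Denominator = 22.9 * 1.13 = 25.8770
Temperature rise = 45087 / 25.8770 = 1742.36 K
T_ad = 87 + 1742.36 = 1829.36 deg C


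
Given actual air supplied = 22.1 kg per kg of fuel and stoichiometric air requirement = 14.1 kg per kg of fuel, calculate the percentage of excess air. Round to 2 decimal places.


Excess air = actual - stoichiometric = 22.1 - 14.1 = 8.00 kg/kg fuel
Excess air % = (excess / stoich) * 100 = (8.00 / 14.1) * 100 = 56.74%


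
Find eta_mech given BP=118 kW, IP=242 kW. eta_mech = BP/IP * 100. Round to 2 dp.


eta_mech = (BP / IP) * 100
Ratio = 118 / 242 = 0.4876
eta_mech = 0.4876 * 100 = 48.76%


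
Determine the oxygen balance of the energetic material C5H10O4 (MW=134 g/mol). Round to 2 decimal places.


OB = -1600 * (2C + H/2 - O) / MW
Inner = 2*5 + 10/2 - 4 = 11.00
OB = -1600 * 11.00 / 134 = -131.34%


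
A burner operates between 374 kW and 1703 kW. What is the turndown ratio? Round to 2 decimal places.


TDR = Q_max / Q_min
TDR = 1703 / 374 = 4.55


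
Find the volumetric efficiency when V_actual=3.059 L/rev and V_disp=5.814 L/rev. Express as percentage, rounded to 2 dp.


eta_v = (V_actual / V_disp) * 100
Ratio = 3.059 / 5.814 = 0.5261
eta_v = 0.5261 * 100 = 52.61%


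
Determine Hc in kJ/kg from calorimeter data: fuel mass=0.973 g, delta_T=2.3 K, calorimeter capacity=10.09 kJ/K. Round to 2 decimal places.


Hc = C_cal * delta_T / m_fuel
Q_released = 10.09 * 2.3 = 23.2070 kJ
m_fuel = 0.973 g = 0.973/1000 kg = 0.000973 kg
Hc = 23.2070 / 0.000973 = 23850.98 kJ/kg


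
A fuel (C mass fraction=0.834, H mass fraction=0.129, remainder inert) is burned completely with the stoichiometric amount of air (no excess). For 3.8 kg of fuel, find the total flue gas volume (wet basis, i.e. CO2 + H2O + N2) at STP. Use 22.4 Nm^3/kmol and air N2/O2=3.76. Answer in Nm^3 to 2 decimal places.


Per kg fuel: CO2 = (C/12 kmol)*22.4 = (0.834/12)*22.4 = 1.55680 Nm^3
Per kg fuel: H2O = (H/2 kmol)*22.4 = (0.129/2)*22.4 = 1.44480 Nm^3
O2 needed per kg fuel = C/12 + H/4 = 0.834/12 + 0.129/4 = 0.10175000 kmol
Per kg fuel: N2 = O2*3.76*22.4 = 0.10175000*3.76*22.4 = 8.56979 Nm^3
Total per kg = 1.55680 + 1.44480 + 8.56979 = 11.57139 Nm^3
Total = 11.57139 * 3.8 = 43.97 Nm^3


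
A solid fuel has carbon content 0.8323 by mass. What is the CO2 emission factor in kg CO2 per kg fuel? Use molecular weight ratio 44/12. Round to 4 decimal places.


EF = C_frac * (M_CO2 / M_C)
EF = 0.8323 * (44/12)
EF = 0.8323 * 3.666667 = 3.0518 kg_CO2/kg_fuel


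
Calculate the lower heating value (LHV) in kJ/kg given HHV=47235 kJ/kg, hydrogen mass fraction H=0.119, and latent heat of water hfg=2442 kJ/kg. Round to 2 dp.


LHV = HHV - hfg * 9 * H
Water correction = 2442 * 9 * 0.119 = 2615.382 kJ/kg
LHV = 47235 - 2615.382 = 44619.62 kJ/kg
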